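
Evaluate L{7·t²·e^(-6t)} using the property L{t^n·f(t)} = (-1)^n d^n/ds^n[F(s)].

L{e^(-6t)} = 1/(s+6). d/ds[1/(s+6)] = -1/(s+6)². d²/ds²[1/(s+6)] = 2/(s+6)³. So L{t²·e^(-6t)} = (-1)² · 2/(s+6)³ = 2/(s+6)³. Then L{7·t²·e^(-6t)} = 7·2/(s+6)³ = 14/(s+6)³

Final answer: 14/(s+6)³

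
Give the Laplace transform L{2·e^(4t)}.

L{e^(at)} = 1/(s-a), so L{e^(4t)} = 1/(s-4). Then L{2·e^(4t)} = 2/(s-4)

Final answer: 2/(s-4)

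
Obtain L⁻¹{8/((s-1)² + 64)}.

Form: b/((s-a)² + b²) → e^(at)sin(bt). With a=1, b=8

Final answer: e^t·sin(8t)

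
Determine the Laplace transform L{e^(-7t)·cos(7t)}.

L{e^(at)·cos(ωt)} = (s-a)/((s-a)² + ω²), so L{e^(-7t)·cos(7t)} = (s+7)/((s+7)² + 49)

Final answer: (s+7)/((s+7)² + 49)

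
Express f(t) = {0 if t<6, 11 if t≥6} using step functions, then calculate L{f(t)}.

f(t) = 11·u(t-6). L{u(t-6)} = e^(-6s)/s, so L{f(t)} = 11·e^(-6s)/s

Final answer: 11·e^(-6s)/s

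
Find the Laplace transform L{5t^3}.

L{5t^3} = 5 · L{t^3} = 5 · 6/s^4 = 30/s^4

Final answer: 30/s^4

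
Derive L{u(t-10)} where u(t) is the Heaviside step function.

L{u(t-a)} = e^(-as)/s. Here a=10, so L{u(t-10)} = e^(-10s)/s

Final answer: e^(-10s)/s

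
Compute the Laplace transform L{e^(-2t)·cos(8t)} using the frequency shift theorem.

Frequency shift: L{e^(at)f(t)} = F(s-a). L{e^(-2t)·cos(8t)} = (s+2)/((s+2)² + 64)

Final answer: (s+2)/((s+2)² + 64)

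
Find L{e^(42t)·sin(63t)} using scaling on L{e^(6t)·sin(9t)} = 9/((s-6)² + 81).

Scaling with a=7: L{e^(42t)·sin(63t)} = (1/7) · 9/((s/7-6)² + 81). Simplifying: 63/((s-42)² + 3969)

Final answer: 63/((s-42)² + 3969)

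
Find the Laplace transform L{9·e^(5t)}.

L{e^(at)} = 1/(s-a), so L{e^(5t)} = 1/(s-5). Then L{9·e^(5t)} = 9/(s-5)

Final answer: 9/(s-5)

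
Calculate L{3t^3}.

L{t^n} = n!/s^(n+1). So L{3t^3} = 3·3!/s^4 = 18/s^4

Final answer: 18/s^4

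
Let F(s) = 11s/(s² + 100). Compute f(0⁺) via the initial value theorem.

f(0⁺) = lim_{s→∞} s·11s/(s² + 100) = lim_{s→∞} 11s²/(s² + 100) = 11

Final answer: 11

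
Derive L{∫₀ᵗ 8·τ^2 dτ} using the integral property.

L{∫₀ᵗ f(τ)dτ} = F(s)/s with f(t) = 8t^2. F(s) = 16/s^3, so L{∫₀ᵗ 8·τ^2 dτ} = (16/s^3)/s = 16/s^4. (Check: ∫₀ᵗ 8·τ^2 dτ = 8t^3/3.)

Final answer: 16/s^4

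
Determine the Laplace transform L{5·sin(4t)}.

L{sin(ωt)} = ω/(s² + ω²), so L{sin(4t)} = 4/(s² + 16). Then L{5·sin(4t)} = 5·4/(s² + 16) = 20/(s² + 16)

Final answer: 20/(s² + 16)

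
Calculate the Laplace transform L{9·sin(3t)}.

L{sin(ωt)} = ω/(s² + ω²), so L{sin(3t)} = 3/(s² + 9). Then L{9·sin(3t)} = 9·3/(s² + 9) = 27/(s² + 9)

Final answer: 27/(s² + 9)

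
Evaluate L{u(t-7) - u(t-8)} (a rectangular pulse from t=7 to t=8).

L{u(t-a)} = e^(-as)/s. L{u(t-7) - u(t-8)} = (e^(-7s) - e^(-8s))/s

Final answer: (e^(-7s) - e^(-8s))/s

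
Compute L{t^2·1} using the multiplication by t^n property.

L{1} = 1/s. d^1/ds^1[1/s] = -1/s². d^2/ds^2[1/s] = 2/s^3. So L{t^2} = (-1)^{2}·2/s^3 = 2/s^3

Final answer: 2/s^3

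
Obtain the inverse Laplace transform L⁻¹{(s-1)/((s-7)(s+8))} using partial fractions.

Using partial fractions, f(t) = (6e^(7t) + 9e^(-8t))/15

Final answer: (6e^(7t) + 9e^(-8t))/15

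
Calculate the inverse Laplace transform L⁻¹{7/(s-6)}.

L⁻¹{1/(s-a)} = e^(at), so L⁻¹{1/(s-6)} = e^(6t), and L⁻¹{7/(s-6)} = 7·e^(6t)

Final answer: 7·e^(6t)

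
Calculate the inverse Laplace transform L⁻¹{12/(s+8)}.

L⁻¹{1/(s-a)} = e^(at), so L⁻¹{1/(s+8)} = e^(-8t), and L⁻¹{12/(s+8)} = 12·e^(-8t)

Final answer: 12·e^(-8t)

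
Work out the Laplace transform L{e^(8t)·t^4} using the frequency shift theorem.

L{e^(at)·t^n} = n!/(s-a)^(n+1), so L{e^(8t)·t^4} = 24/(s-8)^5

Final answer: 24/(s-8)^5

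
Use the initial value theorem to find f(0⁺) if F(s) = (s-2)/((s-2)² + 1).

f(0⁺) = lim_{s→∞} sF(s) = lim_{s→∞} s(s-2)/((s-2)² + 1) = 1

Final answer: 1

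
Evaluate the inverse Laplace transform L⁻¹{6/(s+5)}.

L⁻¹{1/(s-a)} = e^(at), so L⁻¹{1/(s+5)} = e^(-5t), and L⁻¹{6/(s+5)} = 6·e^(-5t)

Final answer: 6·e^(-5t)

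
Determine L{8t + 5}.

L{8t + 5} = 8·L{t} + 5·L{1} = 8/s² + 5/s

Final answer: 8/s² + 5/s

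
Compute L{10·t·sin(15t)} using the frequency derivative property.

L{sin(15t)} = 15/(s² + 225). By L{t·f(t)} = -F'(s): -d/ds[15/(s² + 225)] = -(15)·(-2s)/(s² + 225)² = 30s/(s² + 225)². Then L{10·t·sin(15t)} = 10·30s/(s² + 225)² = 300s/(s² + 225)²

Final answer: 300s/(s² + 225)²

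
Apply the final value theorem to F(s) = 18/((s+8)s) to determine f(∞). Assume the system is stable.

f(∞) = lim_{s→0} sF(s) = lim_{s→0} 18/(s+8) = 9/4

Final answer: 9/4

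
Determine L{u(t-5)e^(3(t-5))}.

u(t-a)f(t-a) with f(t)=e^(3t). L{e^(3t)} = 1/(s-3). By time shift: e^(-5s)/(s-3)

Final answer: e^(-5s)/(s-3)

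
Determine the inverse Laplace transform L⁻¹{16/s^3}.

L⁻¹{n!/s^(n+1)} = t^n with n=2. So L⁻¹{2/s^3} = t^2, and L⁻¹{16/s^3} = (16/2)·t^2 = 8·t^2

Final answer: 8·t^2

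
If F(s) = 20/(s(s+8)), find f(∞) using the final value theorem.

f(∞) = lim_{s→0} s·20/(s(s+8)) = lim_{s→0} 20/(s+8) = 20/8 = 5/2

Final answer: 5/2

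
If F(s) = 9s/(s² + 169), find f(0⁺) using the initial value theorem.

f(0⁺) = lim_{s→∞} s·9s/(s² + 169) = lim_{s→∞} 9s²/(s² + 169) = 9

Final answer: 9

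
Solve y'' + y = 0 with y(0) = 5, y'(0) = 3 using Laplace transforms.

L{y''} + 1L{y} = 0. s²Y - 5s - 3 + Y = 0. Y(s² + 1) = 5s + 3. Y = (5s + 3)/(s² + 1). Inverting: y(t) = 5cos(t) + 3sin(t)

Final answer: y(t) = 5cos(t) + 3sin(t)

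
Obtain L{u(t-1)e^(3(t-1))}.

u(t-a)f(t-a) with f(t)=e^(3t). L{e^(3t)} = 1/(s-3). By time shift: e^(-s)/(s-3)

Final answer: e^(-s)/(s-3)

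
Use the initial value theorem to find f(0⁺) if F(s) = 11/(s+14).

f(0⁺) = lim_{s→∞} s·11/(s+14) = lim_{s→∞} 11s/(s+14) = 11

Final answer: 11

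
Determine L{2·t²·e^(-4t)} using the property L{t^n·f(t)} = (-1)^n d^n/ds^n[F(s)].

L{e^(-4t)} = 1/(s+4). d/ds[1/(s+4)] = -1/(s+4)². d²/ds²[1/(s+4)] = 2/(s+4)³. So L{t²·e^(-4t)} = (-1)² · 2/(s+4)³ = 2/(s+4)³. Then L{2·t²·e^(-4t)} = 2·2/(s+4)³ = 4/(s+4)³

Final answer: 4/(s+4)³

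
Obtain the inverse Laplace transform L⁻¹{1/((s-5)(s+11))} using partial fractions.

Decompose: A/(s-5) + B/(s+11). A = 1/16, B = -1/16. f(t) = (e^(5t) - e^(-11t))/16

Final answer: (e^(5t) - e^(-11t))/16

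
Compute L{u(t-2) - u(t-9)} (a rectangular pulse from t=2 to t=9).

L{u(t-a)} = e^(-as)/s. L{u(t-2) - u(t-9)} = (e^(-2s) - e^(-9s))/s

Final answer: (e^(-2s) - e^(-9s))/s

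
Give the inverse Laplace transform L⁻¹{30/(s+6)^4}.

L⁻¹{n!/(s-a)^(n+1)} = t^n·e^(at) with n=3, a=-6. So L⁻¹{6/(s+6)^4} = t^3·e^(-6t), and L⁻¹{30/(s+6)^4} = (30/6)·t^3·e^(-6t) = 5·t^3·e^(-6t)

Final answer: 5·t^3·e^(-6t)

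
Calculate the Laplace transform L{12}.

L{12} = 12 · L{1} = 12/s

Final answer: 12/s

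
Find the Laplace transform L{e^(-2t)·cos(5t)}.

L{e^(at)·cos(ωt)} = (s-a)/((s-a)² + ω²), so L{e^(-2t)·cos(5t)} = (s+2)/((s+2)² + 25)

Final answer: (s+2)/((s+2)² + 25)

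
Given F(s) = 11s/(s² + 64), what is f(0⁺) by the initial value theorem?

f(0⁺) = lim_{s→∞} s·11s/(s² + 64) = lim_{s→∞} 11s²/(s² + 64) = 11

Final answer: 11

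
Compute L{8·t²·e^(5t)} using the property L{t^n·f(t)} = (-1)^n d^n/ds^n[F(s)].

L{e^(5t)} = 1/(s-5). d/ds[1/(s-5)] = -1/(s-5)². d²/ds²[1/(s-5)] = 2/(s-5)³. So L{t²·e^(5t)} = (-1)² · 2/(s-5)³ = 2/(s-5)³. Then L{8·t²·e^(5t)} = 8·2/(s-5)³ = 16/(s-5)³

Final answer: 16/(s-5)³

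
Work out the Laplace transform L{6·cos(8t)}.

L{cos(ωt)} = s/(s² + ω²), so L{cos(8t)} = s/(s² + 64). Then L{6·cos(8t)} = 6·s/(s² + 64) = 6s/(s² + 64)

Final answer: 6s/(s² + 64)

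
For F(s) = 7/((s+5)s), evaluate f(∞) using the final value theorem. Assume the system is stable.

f(∞) = lim_{s→0} sF(s) = lim_{s→0} 7/(s+5) = 7/5

Final answer: 7/5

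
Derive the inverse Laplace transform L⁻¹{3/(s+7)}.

L⁻¹{1/(s-a)} = e^(at), so L⁻¹{1/(s+7)} = e^(-7t), and L⁻¹{3/(s+7)} = 3·e^(-7t)

Final answer: 3·e^(-7t)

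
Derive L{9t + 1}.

L{9t + 1} = 9·L{t} + L{1} = 9/s² + 1/s

Final answer: 9/s² + 1/s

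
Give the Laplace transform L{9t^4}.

L{9t^4} = 9 · L{t^4} = 9 · 24/s^5 = 216/s^5

Final answer: 216/s^5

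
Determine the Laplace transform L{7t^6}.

L{7t^6} = 7 · L{t^6} = 7 · 720/s^7 = 5040/s^7

Final answer: 5040/s^7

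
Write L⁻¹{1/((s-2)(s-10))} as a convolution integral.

1/((s-2)(s-10)) = (1/(s-2))·(1/(s-10)) = L{e^(2t)}·L{e^(10t)}. So f(t) = e^(2t)*e^(10t) = ∫₀ᵗ e^(2τ)·e^(10(t-τ)) dτ

Final answer: ∫₀ᵗ e^(2τ)·e^(10(t-τ)) dτ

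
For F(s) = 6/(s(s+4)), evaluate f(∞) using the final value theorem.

f(∞) = lim_{s→0} s·6/(s(s+4)) = lim_{s→0} 6/(s+4) = 6/4 = 3/2

Final answer: 3/2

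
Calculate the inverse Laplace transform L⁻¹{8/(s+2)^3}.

L⁻¹{n!/(s-a)^(n+1)} = t^n·e^(at) with n=2, a=-2. So L⁻¹{2/(s+2)^3} = t^2·e^(-2t), and L⁻¹{8/(s+2)^3} = (8/2)·t^2·e^(-2t) = 4·t^2·e^(-2t)

Final answer: 4·t^2·e^(-2t)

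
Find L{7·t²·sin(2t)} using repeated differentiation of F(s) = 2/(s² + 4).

F(s) = 2/(s² + 4). F'(s) = -4s/(s² + 4)². F''(s) = -4(4 - 3s²)/(s² + 4)³ = (12s² - 16)/(s² + 4)³. So L{t²·sin(2t)} = (-1)² F''(s) = (12s² - 16)/(s² + 4)³. Then L{7·t²·sin(2t)} = 7·(12s² - 16)/(s² + 4)³ = (84s² - 112)/(s² + 4)³

Final answer: (84s² - 112)/(s² + 4)³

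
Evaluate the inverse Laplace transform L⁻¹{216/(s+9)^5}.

L⁻¹{n!/(s-a)^(n+1)} = t^n·e^(at) with n=4, a=-9. So L⁻¹{24/(s+9)^5} = t^4·e^(-9t), and L⁻¹{216/(s+9)^5} = (216/24)·t^4·e^(-9t) = 9·t^4·e^(-9t)

Final answer: 9·t^4·e^(-9t)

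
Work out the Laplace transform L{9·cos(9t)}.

L{cos(ωt)} = s/(s² + ω²), so L{cos(9t)} = s/(s² + 81). Then L{9·cos(9t)} = 9·s/(s² + 81) = 9s/(s² + 81)

Final answer: 9s/(s² + 81)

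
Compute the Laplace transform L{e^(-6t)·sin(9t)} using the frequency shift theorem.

Frequency shift: L{e^(at)f(t)} = F(s-a). L{e^(-6t)·sin(9t)} = 9/((s+6)² + 81)

Final answer: 9/((s+6)² + 81)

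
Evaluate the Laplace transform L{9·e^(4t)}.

L{e^(at)} = 1/(s-a), so L{e^(4t)} = 1/(s-4). Then L{9·e^(4t)} = 9/(s-4)

Final answer: 9/(s-4)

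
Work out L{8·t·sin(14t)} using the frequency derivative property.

L{sin(14t)} = 14/(s² + 196). By L{t·f(t)} = -F'(s): -d/ds[14/(s² + 196)] = -(14)·(-2s)/(s² + 196)² = 28s/(s² + 196)². Then L{8·t·sin(14t)} = 8·28s/(s² + 196)² = 224s/(s² + 196)²

Final answer: 224s/(s² + 196)²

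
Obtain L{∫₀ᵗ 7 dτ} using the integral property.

L{∫₀ᵗ f(τ)dτ} = F(s)/s with f(t) = 7. F(s) = 7/s, so L{∫₀ᵗ 7 dτ} = (7/s)/s = 7/s². (Check: ∫₀ᵗ 7 dτ = 7t.)

Final answer: 7/s²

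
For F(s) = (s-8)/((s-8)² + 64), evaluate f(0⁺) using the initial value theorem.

f(0⁺) = lim_{s→∞} sF(s) = lim_{s→∞} s(s-8)/((s-8)² + 64) = 1

Final answer: 1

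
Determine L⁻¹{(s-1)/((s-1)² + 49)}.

Using frequency shift: L⁻¹{(s-a)/((s-a)² + b²)} = e^(at)cos(bt). Here a=1, b=7

Final answer: e^t·cos(7t)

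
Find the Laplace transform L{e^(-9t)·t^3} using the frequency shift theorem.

L{e^(at)·t^n} = n!/(s-a)^(n+1), so L{e^(-9t)·t^3} = 6/(s+9)^4

Final answer: 6/(s+9)^4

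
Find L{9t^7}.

L{t^n} = n!/s^(n+1). So L{9t^7} = 9·7!/s^8 = 45360/s^8

Final answer: 45360/s^8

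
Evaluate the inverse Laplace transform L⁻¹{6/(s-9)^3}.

L⁻¹{n!/(s-a)^(n+1)} = t^n·e^(at) with n=2, a=9. So L⁻¹{2/(s-9)^3} = t^2·e^(9t), and L⁻¹{6/(s-9)^3} = (6/2)·t^2·e^(9t) = 3·t^2·e^(9t)

Final answer: 3·t^2·e^(9t)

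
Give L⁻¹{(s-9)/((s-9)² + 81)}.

Using frequency shift: L⁻¹{(s-a)/((s-a)² + b²)} = e^(at)cos(bt). Here a=9, b=9

Final answer: e^(9t)·cos(9t)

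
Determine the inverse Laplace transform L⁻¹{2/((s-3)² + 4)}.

Using frequency shift, L⁻¹{2/((s-3)² + 4)} = e^(3t)·sin(2t)

Final answer: e^(3t)·sin(2t)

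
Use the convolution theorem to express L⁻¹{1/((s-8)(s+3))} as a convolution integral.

1/((s-8)(s+3)) = (1/(s-8))·(1/(s+3)) = L{e^(8t)}·L{e^(-3t)}. So f(t) = e^(8t)*e^(-3t) = ∫₀ᵗ e^(8τ)·e^(-3(t-τ)) dτ

Final answer: ∫₀ᵗ e^(8τ)·e^(-3(t-τ)) dτ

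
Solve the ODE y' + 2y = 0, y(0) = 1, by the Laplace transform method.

L{y'} + 2L{y} = 0. sY - 1 + 2Y = 0. Y(s+2) = 1. Y = 1/(s+2)

Final answer: y(t) = e^(-2t)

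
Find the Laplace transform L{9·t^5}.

L{t^n} = n!/s^(n+1), so L{t^5} = 120/s^6. Then L{9·t^5} = 9·120/s^6 = 1080/s^6

Final answer: 1080/s^6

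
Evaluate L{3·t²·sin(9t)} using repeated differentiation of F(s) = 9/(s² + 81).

F(s) = 9/(s² + 81). F'(s) = -18s/(s² + 81)². F''(s) = -18(81 - 3s²)/(s² + 81)³ = (54s² - 1458)/(s² + 81)³. So L{t²·sin(9t)} = (-1)² F''(s) = (54s² - 1458)/(s² + 81)³. Then L{3·t²·sin(9t)} = 3·(54s² - 1458)/(s² + 81)³ = (162s² - 4374)/(s² + 81)³

Final answer: (162s² - 4374)/(s² + 81)³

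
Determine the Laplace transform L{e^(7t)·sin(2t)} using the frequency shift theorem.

Frequency shift: L{e^(at)f(t)} = F(s-a). L{e^(7t)·sin(2t)} = 2/((s-7)² + 4)

Final answer: 2/((s-7)² + 4)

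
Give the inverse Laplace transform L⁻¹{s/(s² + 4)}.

L⁻¹{s/(s² + 4)} = cos(2t)

Final answer: cos(2t)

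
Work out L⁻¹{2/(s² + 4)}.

This is the form c·a/(s² + a²) with a = 2. L⁻¹ = sin(2t)

Final answer: sin(2t)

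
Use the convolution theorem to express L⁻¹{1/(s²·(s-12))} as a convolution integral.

1/(s²·(s-12)) = (1/s^2)·(1/(s-12)) = L{t}·L{e^(12t)}. So f(t) = t*e^(12t) = ∫₀ᵗ τ·e^(12(t-τ)) dτ

Final answer: ∫₀ᵗ τ·e^(12(t-τ)) dτ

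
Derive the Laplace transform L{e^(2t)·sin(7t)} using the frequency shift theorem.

Frequency shift: L{e^(at)f(t)} = F(s-a). L{e^(2t)·sin(7t)} = 7/((s-2)² + 49)

Final answer: 7/((s-2)² + 49)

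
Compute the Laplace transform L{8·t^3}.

L{t^n} = n!/s^(n+1), so L{t^3} = 6/s^4. Then L{8·t^3} = 8·6/s^4 = 48/s^4

Final answer: 48/s^4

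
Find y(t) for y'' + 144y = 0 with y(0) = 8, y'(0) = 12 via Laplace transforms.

L{y''} + 144L{y} = 0. s²Y - 8s - 12 + 144Y = 0. Y(s² + 144) = 8s + 12. Y = (8s + 12)/(s² + 144). Inverting: y(t) = 8cos(12t) + sin(12t)

Final answer: y(t) = 8cos(12t) + sin(12t)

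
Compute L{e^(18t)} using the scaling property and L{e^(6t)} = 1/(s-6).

Using L{f(at)} = (1/a)F(s/a) with a=3 and f(t) = e^(6t): L{e^(18t)} = (1/3) · 1/((s/3)-6) = (1/3) · 3/(s-18) = 1/(s-18)

Final answer: 1/(s-18)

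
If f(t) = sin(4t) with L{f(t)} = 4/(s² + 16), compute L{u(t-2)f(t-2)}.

Time shift theorem: L{u(t-a)f(t-a)} = e^(-as)F(s). Here a=2, F(s) = 4/(s² + 16), so L{u(t-2)f(t-2)} = e^(-2s)·4/(s² + 16)

Final answer: e^(-2s)·4/(s² + 16)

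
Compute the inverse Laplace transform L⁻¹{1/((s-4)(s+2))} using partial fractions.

Decompose: A/(s-4) + B/(s+2). A = 1/6, B = -1/6. f(t) = (e^(4t) - e^(-2t))/6

Final answer: (e^(4t) - e^(-2t))/6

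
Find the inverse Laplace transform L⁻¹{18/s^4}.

L⁻¹{n!/s^(n+1)} = t^n with n=3. So L⁻¹{6/s^4} = t^3, and L⁻¹{18/s^4} = (18/6)·t^3 = 3·t^3

Final answer: 3·t^3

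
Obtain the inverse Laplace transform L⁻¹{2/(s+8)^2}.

L⁻¹{n!/(s-a)^(n+1)} = t^n·e^(at) with n=1, a=-8. So L⁻¹{1/(s+8)^2} = t·e^(-8t), and L⁻¹{2/(s+8)^2} = (2/1)·t·e^(-8t) = 2·t·e^(-8t)

Final answer: 2·t·e^(-8t)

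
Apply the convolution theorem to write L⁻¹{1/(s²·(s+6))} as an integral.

1/(s²·(s+6)) = (1/s^2)·(1/(s+6)) = L{t}·L{e^(-6t)}. So f(t) = t*e^(-6t) = ∫₀ᵗ τ·e^(-6(t-τ)) dτ

Final answer: ∫₀ᵗ τ·e^(-6(t-τ)) dτ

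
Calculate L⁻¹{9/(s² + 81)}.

This is the form c·a/(s² + a²) with a = 9. L⁻¹ = sin(9t)

Final answer: sin(9t)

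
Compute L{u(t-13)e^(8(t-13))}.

u(t-a)f(t-a) with f(t)=e^(8t). L{e^(8t)} = 1/(s-8). By time shift: e^(-13s)/(s-8)

Final answer: e^(-13s)/(s-8)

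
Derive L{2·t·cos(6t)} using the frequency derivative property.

L{cos(6t)} = s/(s² + 36). Derivative: d/ds[s/(s² + 36)] = [(s² + 36) - s·2s]/(s² + 36)² = (36 - s²)/(s² + 36)². So L{t·cos(6t)} = -F'(s) = (s² - 36)/(s² + 36)². Then L{2·t·cos(6t)} = 2·(s² - 36)/(s² + 36)²

Final answer: 2·(s² - 36)/(s² + 36)²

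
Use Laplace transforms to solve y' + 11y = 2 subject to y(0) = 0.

sY + 11Y = 2/s. Y = 2/(s(s+11)). Partial fractions: Y = 2/11/s - 2/11/(s+11)

Final answer: y(t) = 2/11(1 - e^(-11t))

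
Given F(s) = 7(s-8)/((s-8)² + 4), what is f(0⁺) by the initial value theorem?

f(0⁺) = lim_{s→∞} sF(s) = lim_{s→∞} 7s(s-8)/((s-8)² + 4) = 7

Final answer: 7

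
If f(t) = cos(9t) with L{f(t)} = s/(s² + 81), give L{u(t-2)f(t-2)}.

Time shift theorem: L{u(t-a)f(t-a)} = e^(-as)F(s). Here a=2, F(s) = s/(s² + 81), so L{u(t-2)f(t-2)} = e^(-2s)·s/(s² + 81)

Final answer: e^(-2s)·s/(s² + 81)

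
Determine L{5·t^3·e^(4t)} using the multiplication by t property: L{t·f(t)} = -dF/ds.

Using L{t^n·e^(at)} = n!/(s-a)^(n+1), L{t^3·e^(4t)} = 6/(s-4)^4, so L{5·t^3·e^(4t)} = 5·6/(s-4)^4 = 30/(s-4)^4

Final answer: 30/(s-4)^4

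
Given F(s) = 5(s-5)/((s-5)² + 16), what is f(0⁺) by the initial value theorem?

f(0⁺) = lim_{s→∞} sF(s) = lim_{s→∞} 5s(s-5)/((s-5)² + 16) = 5

Final answer: 5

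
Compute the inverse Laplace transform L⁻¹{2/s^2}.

L⁻¹{n!/s^(n+1)} = t^n with n=1. So L⁻¹{1/s^2} = t, and L⁻¹{2/s^2} = (2/1)·t = 2·t

Final answer: 2·t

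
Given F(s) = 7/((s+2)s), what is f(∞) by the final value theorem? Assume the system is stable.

f(∞) = lim_{s→0} sF(s) = lim_{s→0} 7/(s+2) = 7/2

Final answer: 7/2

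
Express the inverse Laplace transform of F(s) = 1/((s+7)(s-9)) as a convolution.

1/((s+7)(s-9)) = (1/(s+7))·(1/(s-9)) = L{e^(-7t)}·L{e^(9t)}. So f(t) = e^(-7t)*e^(9t) = ∫₀ᵗ e^(-7τ)·e^(9(t-τ)) dτ

Final answer: ∫₀ᵗ e^(-7τ)·e^(9(t-τ)) dτ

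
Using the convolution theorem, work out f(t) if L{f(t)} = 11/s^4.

11/s^4 = (11/s)·(1/s^3) = L{11}·L{t^2/2}. By convolution, f(t) = 11*t^2/2 = ∫₀ᵗ 11·τ^2/2 dτ = 11·t^3/6

Final answer: 11·t^3/6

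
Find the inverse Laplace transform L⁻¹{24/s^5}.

L⁻¹{n!/s^(n+1)} = t^n with n=4. So L⁻¹{24/s^5} = t^4

Final answer: t^4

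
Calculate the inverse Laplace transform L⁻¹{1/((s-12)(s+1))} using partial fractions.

Decompose: A/(s-12) + B/(s+1). A = 1/13, B = -1/13. f(t) = (e^(12t) - e^(-t))/13

Final answer: (e^(12t) - e^(-t))/13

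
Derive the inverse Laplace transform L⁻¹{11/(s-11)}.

L⁻¹{1/(s-a)} = e^(at), so L⁻¹{1/(s-11)} = e^(11t), and L⁻¹{11/(s-11)} = 11·e^(11t)

Final answer: 11·e^(11t)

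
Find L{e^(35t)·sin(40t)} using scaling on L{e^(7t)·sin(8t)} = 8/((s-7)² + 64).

Scaling with a=5: L{e^(35t)·sin(40t)} = (1/5) · 8/((s/5-7)² + 64). Simplifying: 40/((s-35)² + 1600)

Final answer: 40/((s-35)² + 1600)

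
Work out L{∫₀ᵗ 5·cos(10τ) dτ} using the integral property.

L{∫₀ᵗ f(τ)dτ} = F(s)/s with F(s) = 5s/(s² + 100), so the result is (5s/(s² + 100))/s = 5/(s² + 100)

Final answer: 5/(s² + 100)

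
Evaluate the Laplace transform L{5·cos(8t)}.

L{cos(ωt)} = s/(s² + ω²), so L{cos(8t)} = s/(s² + 64). Then L{5·cos(8t)} = 5·s/(s² + 64) = 5s/(s² + 64)

Final answer: 5s/(s² + 64)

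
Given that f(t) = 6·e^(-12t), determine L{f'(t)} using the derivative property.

f(0) = 6, F(s) = 6/(s+12). L{f'(t)} = s·F(s) - f(0) = 6s/(s+12) - 6 = (6s - 6(s+12))/(s+12) = -72/(s+12)

Final answer: -72/(s+12)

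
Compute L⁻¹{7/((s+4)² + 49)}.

Form: b/((s-a)² + b²) → e^(at)sin(bt). With a=-4, b=7

Final answer: e^(-4t)·sin(7t)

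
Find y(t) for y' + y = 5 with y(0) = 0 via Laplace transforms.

sY + Y = 5/s. Y = 5/(s(s+1)). Partial fractions: Y = 5/s - 5/(s+1)

Final answer: y(t) = 5(1 - e^(-t))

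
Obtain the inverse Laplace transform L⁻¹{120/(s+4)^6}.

L⁻¹{n!/(s-a)^(n+1)} = t^n·e^(at), so L⁻¹{120/(s+4)^6} = t^5·e^(-4t)

Final answer: t^5·e^(-4t)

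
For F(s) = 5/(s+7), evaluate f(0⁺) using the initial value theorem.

f(0⁺) = lim_{s→∞} s·5/(s+7) = lim_{s→∞} 5s/(s+7) = 5

Final answer: 5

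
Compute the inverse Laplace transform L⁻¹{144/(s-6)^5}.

L⁻¹{n!/(s-a)^(n+1)} = t^n·e^(at) with n=4, a=6. So L⁻¹{24/(s-6)^5} = t^4·e^(6t), and L⁻¹{144/(s-6)^5} = (144/24)·t^4·e^(6t) = 6·t^4·e^(6t)

Final answer: 6·t^4·e^(6t)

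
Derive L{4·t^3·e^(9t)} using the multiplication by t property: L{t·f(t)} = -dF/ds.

Using L{t^n·e^(at)} = n!/(s-a)^(n+1), L{t^3·e^(9t)} = 6/(s-9)^4, so L{4·t^3·e^(9t)} = 4·6/(s-9)^4 = 24/(s-9)^4

Final answer: 24/(s-9)^4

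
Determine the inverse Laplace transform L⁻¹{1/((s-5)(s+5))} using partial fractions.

Decompose: A/(s-5) + B/(s+5). A = 1/10, B = -1/10. f(t) = (e^(5t) - e^(-5t))/10

Final answer: (e^(5t) - e^(-5t))/10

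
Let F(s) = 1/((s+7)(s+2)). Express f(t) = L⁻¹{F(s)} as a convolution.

1/((s+7)(s+2)) = (1/(s+7))·(1/(s+2)) = L{e^(-7t)}·L{e^(-2t)}. So f(t) = e^(-7t)*e^(-2t) = ∫₀ᵗ e^(-7τ)·e^(-2(t-τ)) dτ

Final answer: ∫₀ᵗ e^(-7τ)·e^(-2(t-τ)) dτ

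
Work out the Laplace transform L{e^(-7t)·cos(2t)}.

L{e^(at)·cos(ωt)} = (s-a)/((s-a)² + ω²), so L{e^(-7t)·cos(2t)} = (s+7)/((s+7)² + 4)

Final answer: (s+7)/((s+7)² + 4)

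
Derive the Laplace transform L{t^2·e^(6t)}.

L{t^n·e^(at)} = n!/(s-a)^(n+1), so L{t^2·e^(6t)} = 2/(s-6)^3

Final answer: 2/(s-6)^3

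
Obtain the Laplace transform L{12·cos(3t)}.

L{cos(ωt)} = s/(s² + ω²), so L{cos(3t)} = s/(s² + 9). Then L{12·cos(3t)} = 12·s/(s² + 9) = 12s/(s² + 9)

Final answer: 12s/(s² + 9)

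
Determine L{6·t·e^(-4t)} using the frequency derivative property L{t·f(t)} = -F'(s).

L{e^(-4t)} = 1/(s+4). By frequency derivative: L{t·e^(-4t)} = -d/ds[1/(s+4)] = -(-1)/(s+4)² = 1/(s+4)². Then L{6·t·e^(-4t)} = 6·1/(s+4)² = 6/(s+4)²

Final answer: 6/(s+4)²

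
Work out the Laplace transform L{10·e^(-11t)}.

L{e^(at)} = 1/(s-a), so L{e^(-11t)} = 1/(s+11). Then L{10·e^(-11t)} = 10/(s+11)

Final answer: 10/(s+11)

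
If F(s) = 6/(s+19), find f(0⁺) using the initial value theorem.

f(0⁺) = lim_{s→∞} s·6/(s+19) = lim_{s→∞} 6s/(s+19) = 6

Final answer: 6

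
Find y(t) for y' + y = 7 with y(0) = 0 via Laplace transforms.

sY + Y = 7/s. Y = 7/(s(s+1)). Partial fractions: Y = 7/s - 7/(s+1)

Final answer: y(t) = 7(1 - e^(-t))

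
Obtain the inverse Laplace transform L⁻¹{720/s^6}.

L⁻¹{n!/s^(n+1)} = t^n with n=5. So L⁻¹{120/s^6} = t^5, and L⁻¹{720/s^6} = (720/120)·t^5 = 6·t^5

Final answer: 6·t^5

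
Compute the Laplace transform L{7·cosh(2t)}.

L{cosh(ωt)} = s/(s² - ω²), so L{cosh(2t)} = s/(s² - 4). Then L{7·cosh(2t)} = 7·s/(s² - 4) = 7s/(s² - 4)

Final answer: 7s/(s² - 4)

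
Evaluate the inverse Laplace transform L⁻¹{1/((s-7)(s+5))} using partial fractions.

Decompose: A/(s-7) + B/(s+5). A = 1/12, B = -1/12. f(t) = (e^(7t) - e^(-5t))/12

Final answer: (e^(7t) - e^(-5t))/12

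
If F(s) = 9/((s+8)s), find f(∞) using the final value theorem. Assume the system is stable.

f(∞) = lim_{s→0} sF(s) = lim_{s→0} 9/(s+8) = 9/8

Final answer: 9/8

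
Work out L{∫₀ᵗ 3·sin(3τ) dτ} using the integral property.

L{∫₀ᵗ f(τ)dτ} = F(s)/s with F(s) = 9/(s² + 9), so the result is (9/(s² + 9))/s = 9/(s(s² + 9))

Final answer: 9/(s(s² + 9))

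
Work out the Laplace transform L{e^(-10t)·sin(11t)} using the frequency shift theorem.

Frequency shift: L{e^(at)f(t)} = F(s-a). L{e^(-10t)·sin(11t)} = 11/((s+10)² + 121)

Final answer: 11/((s+10)² + 121)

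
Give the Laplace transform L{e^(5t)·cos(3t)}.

L{e^(at)·cos(ωt)} = (s-a)/((s-a)² + ω²), so L{e^(5t)·cos(3t)} = (s-5)/((s-5)² + 9)

Final answer: (s-5)/((s-5)² + 9)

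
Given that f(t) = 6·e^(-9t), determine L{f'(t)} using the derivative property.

f(0) = 6, F(s) = 6/(s+9). L{f'(t)} = s·F(s) - f(0) = 6s/(s+9) - 6 = (6s - 6(s+9))/(s+9) = -54/(s+9)

Final answer: -54/(s+9)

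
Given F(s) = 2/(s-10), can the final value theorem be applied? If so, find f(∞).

sF(s) = 2s/(s-10) has a pole at s = 10 in the right half-plane. Theorem does NOT apply (unstable system; f(t) = 2·e^(10t) grows without bound).

Final answer: Not applicable (unstable)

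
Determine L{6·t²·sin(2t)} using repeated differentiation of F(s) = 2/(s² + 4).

F(s) = 2/(s² + 4). F'(s) = -4s/(s² + 4)². F''(s) = -4(4 - 3s²)/(s² + 4)³ = (12s² - 16)/(s² + 4)³. So L{t²·sin(2t)} = (-1)² F''(s) = (12s² - 16)/(s² + 4)³. Then L{6·t²·sin(2t)} = 6·(12s² - 16)/(s² + 4)³ = (72s² - 96)/(s² + 4)³

Final answer: (72s² - 96)/(s² + 4)³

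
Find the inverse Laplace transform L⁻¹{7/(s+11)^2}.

L⁻¹{n!/(s-a)^(n+1)} = t^n·e^(at) with n=1, a=-11. So L⁻¹{1/(s+11)^2} = t·e^(-11t), and L⁻¹{7/(s+11)^2} = (7/1)·t·e^(-11t) = 7·t·e^(-11t)

Final answer: 7·t·e^(-11t)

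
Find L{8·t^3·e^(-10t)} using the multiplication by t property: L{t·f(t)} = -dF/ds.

Using L{t^n·e^(at)} = n!/(s-a)^(n+1), L{t^3·e^(-10t)} = 6/(s+10)^4, so L{8·t^3·e^(-10t)} = 8·6/(s+10)^4 = 48/(s+10)^4

Final answer: 48/(s+10)^4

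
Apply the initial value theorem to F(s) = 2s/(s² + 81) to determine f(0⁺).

f(0⁺) = lim_{s→∞} s·2s/(s² + 81) = lim_{s→∞} 2s²/(s² + 81) = 2

Final answer: 2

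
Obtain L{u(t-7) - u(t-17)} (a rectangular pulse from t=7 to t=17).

L{u(t-a)} = e^(-as)/s. L{u(t-7) - u(t-17)} = (e^(-7s) - e^(-17s))/s

Final answer: (e^(-7s) - e^(-17s))/s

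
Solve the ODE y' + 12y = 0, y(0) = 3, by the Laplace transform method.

L{y'} + 12L{y} = 0. sY - 3 + 12Y = 0. Y(s+12) = 3. Y = 3/(s+12)

Final answer: y(t) = 3e^(-12t)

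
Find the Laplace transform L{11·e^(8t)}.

L{e^(at)} = 1/(s-a), so L{e^(8t)} = 1/(s-8). Then L{11·e^(8t)} = 11/(s-8)

Final answer: 11/(s-8)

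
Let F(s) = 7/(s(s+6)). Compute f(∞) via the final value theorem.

f(∞) = lim_{s→0} s·7/(s(s+6)) = lim_{s→0} 7/(s+6) = 7/6 = 7/6

Final answer: 7/6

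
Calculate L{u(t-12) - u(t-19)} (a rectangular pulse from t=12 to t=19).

L{u(t-a)} = e^(-as)/s. L{u(t-12) - u(t-19)} = (e^(-12s) - e^(-19s))/s

Final answer: (e^(-12s) - e^(-19s))/s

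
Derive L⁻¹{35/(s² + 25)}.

This is the form c·a/(s² + a²) with a = 5, c = 7. L⁻¹ = 7·sin(5t)

Final answer: 7·sin(5t)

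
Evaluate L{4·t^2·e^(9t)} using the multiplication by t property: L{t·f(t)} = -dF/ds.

Using L{t^n·e^(at)} = n!/(s-a)^(n+1), L{t^2·e^(9t)} = 2/(s-9)^3, so L{4·t^2·e^(9t)} = 4·2/(s-9)^3 = 8/(s-9)^3

Final answer: 8/(s-9)^3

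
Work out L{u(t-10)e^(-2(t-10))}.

u(t-a)f(t-a) with f(t)=e^(-2t). L{e^(-2t)} = 1/(s+2). By time shift: e^(-10s)/(s+2)

Final answer: e^(-10s)/(s+2)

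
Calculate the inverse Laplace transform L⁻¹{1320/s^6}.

L⁻¹{n!/s^(n+1)} = t^n with n=5. So L⁻¹{120/s^6} = t^5, and L⁻¹{1320/s^6} = (1320/120)·t^5 = 11·t^5

Final answer: 11·t^5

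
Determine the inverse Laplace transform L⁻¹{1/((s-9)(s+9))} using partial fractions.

Decompose: A/(s-9) + B/(s+9). A = 1/18, B = -1/18. f(t) = (e^(9t) - e^(-9t))/18

Final answer: (e^(9t) - e^(-9t))/18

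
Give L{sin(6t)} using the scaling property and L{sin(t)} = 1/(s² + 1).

Using L{f(at)} = (1/a)F(s/a) with a=6: L{sin(6t)} = (1/6) · 1/((s/6)² + 1) = (1/6) · 1·36/(s² + 36) = 6/(s² + 36)

Final answer: 6/(s² + 36)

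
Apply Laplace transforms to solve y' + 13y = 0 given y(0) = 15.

L{y'} + 13L{y} = 0. sY - 15 + 13Y = 0. Y(s+13) = 15. Y = 15/(s+13)

Final answer: y(t) = 15e^(-13t)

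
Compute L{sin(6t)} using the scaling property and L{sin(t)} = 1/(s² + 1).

Using L{f(at)} = (1/a)F(s/a) with a=6: L{sin(6t)} = (1/6) · 1/((s/6)² + 1) = (1/6) · 1·36/(s² + 36) = 6/(s² + 36)

Final answer: 6/(s² + 36)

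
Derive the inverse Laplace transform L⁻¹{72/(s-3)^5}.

L⁻¹{n!/(s-a)^(n+1)} = t^n·e^(at) with n=4, a=3. So L⁻¹{24/(s-3)^5} = t^4·e^(3t), and L⁻¹{72/(s-3)^5} = (72/24)·t^4·e^(3t) = 3·t^4·e^(3t)

Final answer: 3·t^4·e^(3t)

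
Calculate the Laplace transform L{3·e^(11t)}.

L{e^(at)} = 1/(s-a), so L{e^(11t)} = 1/(s-11). Then L{3·e^(11t)} = 3/(s-11)

Final answer: 3/(s-11)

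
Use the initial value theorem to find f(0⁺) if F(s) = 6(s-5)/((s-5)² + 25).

f(0⁺) = lim_{s→∞} sF(s) = lim_{s→∞} 6s(s-5)/((s-5)² + 25) = 6

Final answer: 6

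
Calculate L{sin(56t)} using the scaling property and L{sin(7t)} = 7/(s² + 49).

Using L{f(at)} = (1/a)F(s/a) with a=8: L{sin(56t)} = (1/8) · 7/((s/8)² + 49) = (1/8) · 7·64/(s² + 3136) = 56/(s² + 3136)

Final answer: 56/(s² + 3136)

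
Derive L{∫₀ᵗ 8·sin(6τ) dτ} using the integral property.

L{∫₀ᵗ f(τ)dτ} = F(s)/s with F(s) = 48/(s² + 36), so the result is (48/(s² + 36))/s = 48/(s(s² + 36))

Final answer: 48/(s(s² + 36))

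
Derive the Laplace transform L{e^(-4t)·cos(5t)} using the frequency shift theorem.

Frequency shift: L{e^(at)f(t)} = F(s-a). L{e^(-4t)·cos(5t)} = (s+4)/((s+4)² + 25)

Final answer: (s+4)/((s+4)² + 25)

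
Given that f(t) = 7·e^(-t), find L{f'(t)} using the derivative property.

f(0) = 7, F(s) = 7/(s+1). L{f'(t)} = s·F(s) - f(0) = 7s/(s+1) - 7 = (7s - 7(s+1))/(s+1) = -7/(s+1)

Final answer: -7/(s+1)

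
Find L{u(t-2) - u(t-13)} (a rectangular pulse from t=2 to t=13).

L{u(t-a)} = e^(-as)/s. L{u(t-2) - u(t-13)} = (e^(-2s) - e^(-13s))/s

Final answer: (e^(-2s) - e^(-13s))/s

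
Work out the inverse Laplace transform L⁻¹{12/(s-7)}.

L⁻¹{1/(s-a)} = e^(at), so L⁻¹{1/(s-7)} = e^(7t), and L⁻¹{12/(s-7)} = 12·e^(7t)

Final answer: 12·e^(7t)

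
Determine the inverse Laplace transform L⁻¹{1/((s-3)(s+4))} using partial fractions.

Decompose: A/(s-3) + B/(s+4). A = 1/7, B = -1/7. f(t) = (e^(3t) - e^(-4t))/7

Final answer: (e^(3t) - e^(-4t))/7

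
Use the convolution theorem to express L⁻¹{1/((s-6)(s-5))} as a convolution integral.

1/((s-6)(s-5)) = (1/(s-6))·(1/(s-5)) = L{e^(6t)}·L{e^(5t)}. So f(t) = e^(6t)*e^(5t) = ∫₀ᵗ e^(6τ)·e^(5(t-τ)) dτ

Final answer: ∫₀ᵗ e^(6τ)·e^(5(t-τ)) dτ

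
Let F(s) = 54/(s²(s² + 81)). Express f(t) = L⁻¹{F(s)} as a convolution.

54/(s²(s² + 81)) = (1/s²)·(54/(s² + 81)) = L{t}·L{6·sin(9t)}. So f(t) = t*(6·sin(9t)) = ∫₀ᵗ 6τ·sin(9(t-τ)) dτ

Final answer: ∫₀ᵗ 6τ·sin(9(t-τ)) dτ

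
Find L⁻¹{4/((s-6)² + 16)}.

Form: b/((s-a)² + b²) → e^(at)sin(bt). With a=6, b=4

Final answer: e^(6t)·sin(4t)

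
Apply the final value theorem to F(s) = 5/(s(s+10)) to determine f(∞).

f(∞) = lim_{s→0} s·5/(s(s+10)) = lim_{s→0} 5/(s+10) = 5/10 = 1/2

Final answer: 1/2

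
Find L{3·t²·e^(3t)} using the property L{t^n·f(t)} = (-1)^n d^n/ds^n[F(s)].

L{e^(3t)} = 1/(s-3). d/ds[1/(s-3)] = -1/(s-3)². d²/ds²[1/(s-3)] = 2/(s-3)³. So L{t²·e^(3t)} = (-1)² · 2/(s-3)³ = 2/(s-3)³. Then L{3·t²·e^(3t)} = 3·2/(s-3)³ = 6/(s-3)³

Final answer: 6/(s-3)³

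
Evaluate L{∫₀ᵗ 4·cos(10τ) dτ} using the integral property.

L{∫₀ᵗ f(τ)dτ} = F(s)/s with F(s) = 4s/(s² + 100), so the result is (4s/(s² + 100))/s = 4/(s² + 100)

Final answer: 4/(s² + 100)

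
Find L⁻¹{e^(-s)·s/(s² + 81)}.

L⁻¹{s/(s² + 81)} = cos(9t). By the time shift theorem, L⁻¹{e^(-as)F(s)} = u(t-a)f(t-a) with a=1, so L⁻¹{e^(-s)·s/(s² + 81)} = u(t-1)·cos(9(t-1))

Final answer: u(t-1)·cos(9(t-1))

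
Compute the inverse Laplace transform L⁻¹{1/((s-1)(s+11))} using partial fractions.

Decompose: A/(s-1) + B/(s+11). A = 1/12, B = -1/12. f(t) = (e^t - e^(-11t))/12

Final answer: (e^t - e^(-11t))/12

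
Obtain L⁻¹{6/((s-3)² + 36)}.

Form: b/((s-a)² + b²) → e^(at)sin(bt). With a=3, b=6

Final answer: e^(3t)·sin(6t)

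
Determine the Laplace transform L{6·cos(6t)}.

L{cos(ωt)} = s/(s² + ω²), so L{cos(6t)} = s/(s² + 36). Then L{6·cos(6t)} = 6·s/(s² + 36) = 6s/(s² + 36)

Final answer: 6s/(s² + 36)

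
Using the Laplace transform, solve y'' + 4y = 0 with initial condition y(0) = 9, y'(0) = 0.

L{y''} + 4L{y} = 0. s²Y - 9s - 0 + 4Y = 0. Y(s² + 4) = 9s. Y = (9s)/(s² + 4). Inverting: y(t) = 9cos(2t)

Final answer: y(t) = 9cos(2t)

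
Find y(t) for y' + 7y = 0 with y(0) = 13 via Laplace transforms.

L{y'} + 7L{y} = 0. sY - 13 + 7Y = 0. Y(s+7) = 13. Y = 13/(s+7)

Final answer: y(t) = 13e^(-7t)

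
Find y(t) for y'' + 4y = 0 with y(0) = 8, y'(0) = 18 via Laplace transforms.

L{y''} + 4L{y} = 0. s²Y - 8s - 18 + 4Y = 0. Y(s² + 4) = 8s + 18. Y = (8s + 18)/(s² + 4). Inverting: y(t) = 8cos(2t) + 9sin(2t)

Final answer: y(t) = 8cos(2t) + 9sin(2t)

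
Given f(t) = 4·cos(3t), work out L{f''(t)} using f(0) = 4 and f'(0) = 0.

F(s) = 4s/(s² + 9). L{f''(t)} = s²F(s) - sf(0) - f'(0) = 4s³/(s² + 9) - 4s = (4s³ - 4s(s² + 9))/(s² + 9) = -36s/(s² + 9)

Final answer: -36s/(s² + 9)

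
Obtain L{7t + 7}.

L{7t + 7} = 7·L{t} + 7·L{1} = 7/s² + 7/s

Final answer: 7/s² + 7/s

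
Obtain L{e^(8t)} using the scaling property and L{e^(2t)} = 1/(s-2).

Using L{f(at)} = (1/a)F(s/a) with a=4 and f(t) = e^(2t): L{e^(8t)} = (1/4) · 1/((s/4)-2) = (1/4) · 4/(s-8) = 1/(s-8)

Final answer: 1/(s-8)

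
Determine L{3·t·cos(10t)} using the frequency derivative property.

L{cos(10t)} = s/(s² + 100). Derivative: d/ds[s/(s² + 100)] = [(s² + 100) - s·2s]/(s² + 100)² = (100 - s²)/(s² + 100)². So L{t·cos(10t)} = -F'(s) = (s² - 100)/(s² + 100)². Then L{3·t·cos(10t)} = 3·(s² - 100)/(s² + 100)²

Final answer: 3·(s² - 100)/(s² + 100)²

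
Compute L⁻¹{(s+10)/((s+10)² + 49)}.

Using frequency shift: L⁻¹{(s-a)/((s-a)² + b²)} = e^(at)cos(bt). Here a=-10, b=7

Final answer: e^(-10t)·cos(7t)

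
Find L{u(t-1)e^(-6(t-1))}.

u(t-a)f(t-a) with f(t)=e^(-6t). L{e^(-6t)} = 1/(s+6). By time shift: e^(-s)/(s+6)

Final answer: e^(-s)/(s+6)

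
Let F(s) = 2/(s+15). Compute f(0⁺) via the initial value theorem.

f(0⁺) = lim_{s→∞} s·2/(s+15) = lim_{s→∞} 2s/(s+15) = 2

Final answer: 2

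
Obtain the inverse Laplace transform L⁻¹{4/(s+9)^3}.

L⁻¹{n!/(s-a)^(n+1)} = t^n·e^(at) with n=2, a=-9. So L⁻¹{2/(s+9)^3} = t^2·e^(-9t), and L⁻¹{4/(s+9)^3} = (4/2)·t^2·e^(-9t) = 2·t^2·e^(-9t)

Final answer: 2·t^2·e^(-9t)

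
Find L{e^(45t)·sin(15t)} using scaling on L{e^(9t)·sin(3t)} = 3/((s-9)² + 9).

Scaling with a=5: L{e^(45t)·sin(15t)} = (1/5) · 3/((s/5-9)² + 9). Simplifying: 15/((s-45)² + 225)

Final answer: 15/((s-45)² + 225)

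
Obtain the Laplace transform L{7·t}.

L{t^n} = n!/s^(n+1), so L{t} = 1/s^2. Then L{7·t} = 7·1/s^2 = 7/s^2

Final answer: 7/s^2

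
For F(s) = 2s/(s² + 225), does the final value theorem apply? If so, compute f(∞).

The final value theorem requires all poles of sF(s) in the left half-plane. sF(s) = 2s²/(s² + 225) has poles at s = ±15i (imaginary axis). Theorem does NOT apply (oscillatory system).

Final answer: Not applicable (oscillatory)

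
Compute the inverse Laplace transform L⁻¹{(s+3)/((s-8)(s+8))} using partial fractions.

Using partial fractions, f(t) = (11e^(8t) + 5e^(-8t))/16

Final answer: (11e^(8t) + 5e^(-8t))/16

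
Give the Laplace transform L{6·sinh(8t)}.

L{sinh(ωt)} = ω/(s² - ω²), so L{sinh(8t)} = 8/(s² - 64). Then L{6·sinh(8t)} = 6·8/(s² - 64) = 48/(s² - 64)

Final answer: 48/(s² - 64)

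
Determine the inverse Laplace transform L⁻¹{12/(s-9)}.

L⁻¹{1/(s-a)} = e^(at), so L⁻¹{1/(s-9)} = e^(9t), and L⁻¹{12/(s-9)} = 12·e^(9t)

Final answer: 12·e^(9t)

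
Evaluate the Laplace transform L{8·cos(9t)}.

L{cos(ωt)} = s/(s² + ω²), so L{cos(9t)} = s/(s² + 81). Then L{8·cos(9t)} = 8·s/(s² + 81) = 8s/(s² + 81)

Final answer: 8s/(s² + 81)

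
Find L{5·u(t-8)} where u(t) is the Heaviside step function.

L{u(t-a)} = e^(-as)/s. Here a=8, so L{u(t-8)} = e^(-8s)/s, and L{5·u(t-8)} = 5·e^(-8s)/s

Final answer: 5·e^(-8s)/s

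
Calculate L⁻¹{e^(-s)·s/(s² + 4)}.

L⁻¹{s/(s² + 4)} = cos(2t). By the time shift theorem, L⁻¹{e^(-as)F(s)} = u(t-a)f(t-a) with a=1, so L⁻¹{e^(-s)·s/(s² + 4)} = u(t-1)·cos(2(t-1))

Final answer: u(t-1)·cos(2(t-1))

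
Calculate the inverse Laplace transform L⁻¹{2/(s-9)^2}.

L⁻¹{n!/(s-a)^(n+1)} = t^n·e^(at) with n=1, a=9. So L⁻¹{1/(s-9)^2} = t·e^(9t), and L⁻¹{2/(s-9)^2} = (2/1)·t·e^(9t) = 2·t·e^(9t)

Final answer: 2·t·e^(9t)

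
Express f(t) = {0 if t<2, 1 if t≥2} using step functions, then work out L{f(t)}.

f(t) = u(t-2). L{u(t-2)} = e^(-2s)/s, so L{f(t)} = e^(-2s)/s

Final answer: e^(-2s)/s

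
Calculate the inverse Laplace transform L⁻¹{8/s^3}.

L⁻¹{n!/s^(n+1)} = t^n with n=2. So L⁻¹{2/s^3} = t^2, and L⁻¹{8/s^3} = (8/2)·t^2 = 4·t^2

Final answer: 4·t^2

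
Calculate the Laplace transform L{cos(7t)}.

L{cos(ωt)} = s/(s² + ω²), so L{cos(7t)} = s/(s² + 49)

Final answer: s/(s² + 49)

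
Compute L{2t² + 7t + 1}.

L{2t² + 7t + 1} = 2·2/s³ + 7/s² + 1/s = 4/s³ + 7/s² + 1/s

Final answer: 4/s³ + 7/s² + 1/s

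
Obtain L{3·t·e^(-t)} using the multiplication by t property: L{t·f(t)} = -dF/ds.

Using L{t^n·e^(at)} = n!/(s-a)^(n+1), L{t·e^(-t)} = 1/(s+1)^2, so L{3·t·e^(-t)} = 3·1/(s+1)^2 = 3/(s+1)^2

Final answer: 3/(s+1)^2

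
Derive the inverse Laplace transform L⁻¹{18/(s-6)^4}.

L⁻¹{n!/(s-a)^(n+1)} = t^n·e^(at) with n=3, a=6. So L⁻¹{6/(s-6)^4} = t^3·e^(6t), and L⁻¹{18/(s-6)^4} = (18/6)·t^3·e^(6t) = 3·t^3·e^(6t)

Final answer: 3·t^3·e^(6t)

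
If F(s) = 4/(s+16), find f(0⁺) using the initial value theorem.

f(0⁺) = lim_{s→∞} s·4/(s+16) = lim_{s→∞} 4s/(s+16) = 4

Final answer: 4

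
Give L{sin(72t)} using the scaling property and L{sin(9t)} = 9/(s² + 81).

Using L{f(at)} = (1/a)F(s/a) with a=8: L{sin(72t)} = (1/8) · 9/((s/8)² + 81) = (1/8) · 9·64/(s² + 5184) = 72/(s² + 5184)

Final answer: 72/(s² + 5184)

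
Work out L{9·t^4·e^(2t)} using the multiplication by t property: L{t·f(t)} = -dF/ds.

Using L{t^n·e^(at)} = n!/(s-a)^(n+1), L{t^4·e^(2t)} = 24/(s-2)^5, so L{9·t^4·e^(2t)} = 9·24/(s-2)^5 = 216/(s-2)^5

Final answer: 216/(s-2)^5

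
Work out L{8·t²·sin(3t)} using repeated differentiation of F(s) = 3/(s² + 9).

F(s) = 3/(s² + 9). F'(s) = -6s/(s² + 9)². F''(s) = -6(9 - 3s²)/(s² + 9)³ = (18s² - 54)/(s² + 9)³. So L{t²·sin(3t)} = (-1)² F''(s) = (18s² - 54)/(s² + 9)³. Then L{8·t²·sin(3t)} = 8·(18s² - 54)/(s² + 9)³ = (144s² - 432)/(s² + 9)³

Final answer: (144s² - 432)/(s² + 9)³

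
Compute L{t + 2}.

L{t + 2} = L{t} + 2·L{1} = 1/s² + 2/s

Final answer: 1/s² + 2/s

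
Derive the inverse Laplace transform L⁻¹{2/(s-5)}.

L⁻¹{1/(s-a)} = e^(at), so L⁻¹{1/(s-5)} = e^(5t), and L⁻¹{2/(s-5)} = 2·e^(5t)

Final answer: 2·e^(5t)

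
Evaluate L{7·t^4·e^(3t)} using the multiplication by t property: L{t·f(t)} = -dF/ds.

Using L{t^n·e^(at)} = n!/(s-a)^(n+1), L{t^4·e^(3t)} = 24/(s-3)^5, so L{7·t^4·e^(3t)} = 7·24/(s-3)^5 = 168/(s-3)^5

Final answer: 168/(s-3)^5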